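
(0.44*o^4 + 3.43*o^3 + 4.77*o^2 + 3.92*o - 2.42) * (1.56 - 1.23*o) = -0.5412*o^5 - 3.5325*o^4 - 0.516299999999999*o^3 + 2.6196*o^2 + 9.0918*o - 3.7752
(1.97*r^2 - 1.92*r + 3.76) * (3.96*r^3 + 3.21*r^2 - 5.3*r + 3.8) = 7.8012*r^5 - 1.2795*r^4 - 1.7146*r^3 + 29.7316*r^2 - 27.224*r + 14.288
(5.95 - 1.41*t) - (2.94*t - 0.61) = 6.56 - 4.35*t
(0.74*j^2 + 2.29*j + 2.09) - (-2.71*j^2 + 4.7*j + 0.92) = 3.45*j^2 - 2.41*j + 1.17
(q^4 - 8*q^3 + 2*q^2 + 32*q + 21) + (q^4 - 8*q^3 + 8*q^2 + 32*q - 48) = 2*q^4 - 16*q^3 + 10*q^2 + 64*q - 27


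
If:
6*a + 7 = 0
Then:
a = -7/6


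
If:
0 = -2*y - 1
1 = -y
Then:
No Solution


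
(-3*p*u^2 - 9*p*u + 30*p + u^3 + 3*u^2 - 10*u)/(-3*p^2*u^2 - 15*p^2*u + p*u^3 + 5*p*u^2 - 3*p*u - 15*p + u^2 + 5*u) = (u - 2)/(p*u + 1)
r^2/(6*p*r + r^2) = r/(6*p + r)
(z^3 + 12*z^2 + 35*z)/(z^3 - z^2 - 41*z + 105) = z*(z + 5)/(z^2 - 8*z + 15)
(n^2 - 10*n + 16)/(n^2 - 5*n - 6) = (-n^2 + 10*n - 16)/(-n^2 + 5*n + 6)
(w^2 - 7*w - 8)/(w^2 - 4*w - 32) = (w + 1)/(w + 4)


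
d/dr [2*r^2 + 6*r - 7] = 4*r + 6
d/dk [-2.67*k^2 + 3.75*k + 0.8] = 3.75 - 5.34*k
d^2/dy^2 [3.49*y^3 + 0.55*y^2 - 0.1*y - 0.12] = 20.94*y + 1.1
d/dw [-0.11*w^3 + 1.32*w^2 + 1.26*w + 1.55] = -0.33*w^2 + 2.64*w + 1.26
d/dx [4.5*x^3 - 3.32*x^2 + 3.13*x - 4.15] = 13.5*x^2 - 6.64*x + 3.13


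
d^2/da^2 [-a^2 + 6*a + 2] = -2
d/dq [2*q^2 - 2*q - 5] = 4*q - 2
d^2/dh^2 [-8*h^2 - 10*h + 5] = -16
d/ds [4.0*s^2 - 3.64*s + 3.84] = 8.0*s - 3.64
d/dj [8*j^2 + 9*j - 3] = 16*j + 9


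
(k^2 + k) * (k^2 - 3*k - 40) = k^4 - 2*k^3 - 43*k^2 - 40*k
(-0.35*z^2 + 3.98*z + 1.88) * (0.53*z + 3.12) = -0.1855*z^3 + 1.0174*z^2 + 13.414*z + 5.8656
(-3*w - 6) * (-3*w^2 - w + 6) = 9*w^3 + 21*w^2 - 12*w - 36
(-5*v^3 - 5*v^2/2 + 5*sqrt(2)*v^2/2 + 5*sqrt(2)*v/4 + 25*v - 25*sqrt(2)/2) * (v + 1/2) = -5*v^4 - 5*v^3 + 5*sqrt(2)*v^3/2 + 5*sqrt(2)*v^2/2 + 95*v^2/4 - 95*sqrt(2)*v/8 + 25*v/2 - 25*sqrt(2)/4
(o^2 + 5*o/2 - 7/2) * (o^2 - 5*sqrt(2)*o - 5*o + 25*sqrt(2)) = o^4 - 5*sqrt(2)*o^3 - 5*o^3/2 - 16*o^2 + 25*sqrt(2)*o^2/2 + 35*o/2 + 80*sqrt(2)*o - 175*sqrt(2)/2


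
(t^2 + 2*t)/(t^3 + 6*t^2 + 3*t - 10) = t/(t^2 + 4*t - 5)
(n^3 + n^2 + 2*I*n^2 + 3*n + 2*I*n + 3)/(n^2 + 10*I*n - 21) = (n^2 + n*(1 - I) - I)/(n + 7*I)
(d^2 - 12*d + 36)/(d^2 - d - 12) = (-d^2 + 12*d - 36)/(-d^2 + d + 12)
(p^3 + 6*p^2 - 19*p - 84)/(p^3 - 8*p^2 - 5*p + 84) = (p + 7)/(p - 7)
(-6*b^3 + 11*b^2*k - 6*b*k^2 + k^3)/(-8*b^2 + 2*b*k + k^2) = (3*b^2 - 4*b*k + k^2)/(4*b + k)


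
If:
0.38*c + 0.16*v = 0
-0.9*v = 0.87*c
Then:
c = 0.00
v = 0.00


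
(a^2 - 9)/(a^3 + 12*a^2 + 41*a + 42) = (a - 3)/(a^2 + 9*a + 14)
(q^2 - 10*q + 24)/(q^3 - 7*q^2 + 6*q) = (q - 4)/(q*(q - 1))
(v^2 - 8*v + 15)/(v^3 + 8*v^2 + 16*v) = (v^2 - 8*v + 15)/(v*(v^2 + 8*v + 16))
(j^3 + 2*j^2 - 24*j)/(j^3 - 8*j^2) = (j^2 + 2*j - 24)/(j*(j - 8))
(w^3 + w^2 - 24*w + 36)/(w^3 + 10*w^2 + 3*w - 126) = (w - 2)/(w + 7)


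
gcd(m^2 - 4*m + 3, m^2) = 1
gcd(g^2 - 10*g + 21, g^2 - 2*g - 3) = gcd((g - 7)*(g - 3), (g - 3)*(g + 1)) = g - 3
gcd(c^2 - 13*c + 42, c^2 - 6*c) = c - 6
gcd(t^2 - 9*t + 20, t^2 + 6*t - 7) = 1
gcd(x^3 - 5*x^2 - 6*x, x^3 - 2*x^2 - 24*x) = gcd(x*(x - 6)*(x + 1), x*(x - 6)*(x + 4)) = x^2 - 6*x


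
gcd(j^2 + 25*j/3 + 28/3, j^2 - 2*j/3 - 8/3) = j + 4/3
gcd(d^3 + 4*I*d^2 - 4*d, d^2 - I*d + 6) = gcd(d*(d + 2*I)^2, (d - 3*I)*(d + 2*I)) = d + 2*I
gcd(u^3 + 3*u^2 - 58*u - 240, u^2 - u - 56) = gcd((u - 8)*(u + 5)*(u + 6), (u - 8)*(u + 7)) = u - 8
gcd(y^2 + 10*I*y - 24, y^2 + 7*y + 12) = 1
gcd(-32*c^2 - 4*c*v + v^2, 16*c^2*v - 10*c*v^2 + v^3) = -8*c + v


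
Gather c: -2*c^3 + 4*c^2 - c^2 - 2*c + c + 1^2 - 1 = -2*c^3 + 3*c^2 - c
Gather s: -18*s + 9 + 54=63 - 18*s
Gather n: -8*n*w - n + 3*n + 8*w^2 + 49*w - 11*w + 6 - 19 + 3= n*(2 - 8*w) + 8*w^2 + 38*w - 10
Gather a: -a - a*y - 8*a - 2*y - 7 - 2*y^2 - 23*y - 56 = a*(-y - 9) - 2*y^2 - 25*y - 63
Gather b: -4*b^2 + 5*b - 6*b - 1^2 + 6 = -4*b^2 - b + 5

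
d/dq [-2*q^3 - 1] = -6*q^2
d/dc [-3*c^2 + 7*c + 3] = 7 - 6*c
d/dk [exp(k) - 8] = exp(k)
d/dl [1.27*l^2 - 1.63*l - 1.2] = 2.54*l - 1.63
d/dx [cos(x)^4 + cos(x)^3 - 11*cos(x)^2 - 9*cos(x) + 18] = (-4*cos(x)^3 - 3*cos(x)^2 + 22*cos(x) + 9)*sin(x)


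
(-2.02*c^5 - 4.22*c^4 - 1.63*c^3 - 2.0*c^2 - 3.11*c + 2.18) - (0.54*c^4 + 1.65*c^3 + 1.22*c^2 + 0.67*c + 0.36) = -2.02*c^5 - 4.76*c^4 - 3.28*c^3 - 3.22*c^2 - 3.78*c + 1.82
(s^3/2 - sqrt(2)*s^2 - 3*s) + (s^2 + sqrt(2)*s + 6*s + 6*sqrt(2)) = s^3/2 - sqrt(2)*s^2 + s^2 + sqrt(2)*s + 3*s + 6*sqrt(2)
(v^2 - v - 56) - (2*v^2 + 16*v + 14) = -v^2 - 17*v - 70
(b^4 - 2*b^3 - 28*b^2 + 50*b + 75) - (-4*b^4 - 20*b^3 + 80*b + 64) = 5*b^4 + 18*b^3 - 28*b^2 - 30*b + 11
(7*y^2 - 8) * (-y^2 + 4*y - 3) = -7*y^4 + 28*y^3 - 13*y^2 - 32*y + 24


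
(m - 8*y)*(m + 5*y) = m^2 - 3*m*y - 40*y^2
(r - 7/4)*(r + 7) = r^2 + 21*r/4 - 49/4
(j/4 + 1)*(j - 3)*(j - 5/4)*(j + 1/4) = j^4/4 - 213*j^2/64 + 187*j/64 + 15/16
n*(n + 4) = n^2 + 4*n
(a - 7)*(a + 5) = a^2 - 2*a - 35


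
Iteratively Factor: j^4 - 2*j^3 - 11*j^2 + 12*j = (j - 4)*(j^3 + 2*j^2 - 3*j) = (j - 4)*(j - 1)*(j^2 + 3*j) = (j - 4)*(j - 1)*(j + 3)*(j)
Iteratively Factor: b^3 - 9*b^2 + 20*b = (b - 4)*(b^2 - 5*b) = b*(b - 4)*(b - 5)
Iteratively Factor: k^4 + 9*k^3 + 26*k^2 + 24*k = (k + 2)*(k^3 + 7*k^2 + 12*k) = (k + 2)*(k + 3)*(k^2 + 4*k) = k*(k + 2)*(k + 3)*(k + 4)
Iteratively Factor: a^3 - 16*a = (a)*(a^2 - 16) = a*(a - 4)*(a + 4)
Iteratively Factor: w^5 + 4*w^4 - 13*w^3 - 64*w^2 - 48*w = (w)*(w^4 + 4*w^3 - 13*w^2 - 64*w - 48) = w*(w + 3)*(w^3 + w^2 - 16*w - 16) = w*(w + 1)*(w + 3)*(w^2 - 16) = w*(w - 4)*(w + 1)*(w + 3)*(w + 4)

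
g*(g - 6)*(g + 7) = g^3 + g^2 - 42*g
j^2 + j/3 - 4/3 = (j - 1)*(j + 4/3)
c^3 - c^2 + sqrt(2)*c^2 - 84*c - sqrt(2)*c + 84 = (c - 1)*(c - 6*sqrt(2))*(c + 7*sqrt(2))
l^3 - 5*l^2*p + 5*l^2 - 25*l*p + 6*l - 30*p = (l + 2)*(l + 3)*(l - 5*p)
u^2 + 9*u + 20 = (u + 4)*(u + 5)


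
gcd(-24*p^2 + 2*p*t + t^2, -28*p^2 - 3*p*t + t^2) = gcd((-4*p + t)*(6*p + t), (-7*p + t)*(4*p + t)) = 1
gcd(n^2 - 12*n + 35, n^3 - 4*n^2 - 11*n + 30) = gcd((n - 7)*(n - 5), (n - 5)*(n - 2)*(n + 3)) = n - 5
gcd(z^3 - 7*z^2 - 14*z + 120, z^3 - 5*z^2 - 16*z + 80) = z^2 - z - 20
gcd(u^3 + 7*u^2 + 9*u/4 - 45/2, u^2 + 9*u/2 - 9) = u^2 + 9*u/2 - 9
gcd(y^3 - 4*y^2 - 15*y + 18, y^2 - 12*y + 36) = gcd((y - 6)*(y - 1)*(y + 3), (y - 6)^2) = y - 6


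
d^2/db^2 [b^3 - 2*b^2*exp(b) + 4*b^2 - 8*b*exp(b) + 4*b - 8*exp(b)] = -2*b^2*exp(b) - 16*b*exp(b) + 6*b - 28*exp(b) + 8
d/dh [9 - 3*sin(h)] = -3*cos(h)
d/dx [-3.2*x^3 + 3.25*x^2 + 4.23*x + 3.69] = -9.6*x^2 + 6.5*x + 4.23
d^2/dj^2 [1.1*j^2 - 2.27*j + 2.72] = 2.20000000000000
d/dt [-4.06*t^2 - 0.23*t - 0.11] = -8.12*t - 0.23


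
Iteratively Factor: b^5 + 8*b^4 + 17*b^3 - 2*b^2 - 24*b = (b - 1)*(b^4 + 9*b^3 + 26*b^2 + 24*b) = (b - 1)*(b + 4)*(b^3 + 5*b^2 + 6*b) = b*(b - 1)*(b + 4)*(b^2 + 5*b + 6) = b*(b - 1)*(b + 3)*(b + 4)*(b + 2)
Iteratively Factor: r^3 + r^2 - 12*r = (r - 3)*(r^2 + 4*r) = (r - 3)*(r + 4)*(r)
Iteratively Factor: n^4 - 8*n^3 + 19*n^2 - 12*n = (n - 1)*(n^3 - 7*n^2 + 12*n) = (n - 4)*(n - 1)*(n^2 - 3*n) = n*(n - 4)*(n - 1)*(n - 3)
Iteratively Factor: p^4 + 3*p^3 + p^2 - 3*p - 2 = (p + 1)*(p^3 + 2*p^2 - p - 2) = (p + 1)^2*(p^2 + p - 2) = (p - 1)*(p + 1)^2*(p + 2)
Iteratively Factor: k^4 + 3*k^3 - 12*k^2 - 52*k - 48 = (k - 4)*(k^3 + 7*k^2 + 16*k + 12) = (k - 4)*(k + 2)*(k^2 + 5*k + 6) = (k - 4)*(k + 2)^2*(k + 3)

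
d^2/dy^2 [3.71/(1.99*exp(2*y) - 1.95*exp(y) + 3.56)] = ((7.2345 - 29.5316*exp(y))*(1.99*exp(2*y) - 1.95*exp(y) + 3.56) + 3.71*(3.98*exp(y) - 1.95)*(7.96*exp(y) - 3.9)*exp(y))*exp(y)/(1.99*exp(2*y) - 1.95*exp(y) + 3.56)^3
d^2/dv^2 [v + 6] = 0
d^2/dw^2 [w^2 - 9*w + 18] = 2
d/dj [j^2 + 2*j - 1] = 2*j + 2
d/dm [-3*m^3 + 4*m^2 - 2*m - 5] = -9*m^2 + 8*m - 2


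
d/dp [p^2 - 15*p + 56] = 2*p - 15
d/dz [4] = 0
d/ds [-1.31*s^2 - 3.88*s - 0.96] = -2.62*s - 3.88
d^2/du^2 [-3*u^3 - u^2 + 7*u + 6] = -18*u - 2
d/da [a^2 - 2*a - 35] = 2*a - 2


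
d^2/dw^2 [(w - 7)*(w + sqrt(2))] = 2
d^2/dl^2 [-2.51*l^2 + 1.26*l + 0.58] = -5.02000000000000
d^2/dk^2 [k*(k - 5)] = 2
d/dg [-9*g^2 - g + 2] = -18*g - 1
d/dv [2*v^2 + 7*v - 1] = 4*v + 7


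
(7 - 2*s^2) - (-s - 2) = -2*s^2 + s + 9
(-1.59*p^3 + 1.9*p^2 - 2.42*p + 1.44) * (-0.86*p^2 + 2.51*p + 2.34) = 1.3674*p^5 - 5.6249*p^4 + 3.1296*p^3 - 2.8666*p^2 - 2.0484*p + 3.3696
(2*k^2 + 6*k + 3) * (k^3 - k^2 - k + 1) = 2*k^5 + 4*k^4 - 5*k^3 - 7*k^2 + 3*k + 3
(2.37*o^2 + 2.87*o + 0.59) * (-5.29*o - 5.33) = -12.5373*o^3 - 27.8144*o^2 - 18.4182*o - 3.1447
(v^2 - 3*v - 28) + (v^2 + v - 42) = 2*v^2 - 2*v - 70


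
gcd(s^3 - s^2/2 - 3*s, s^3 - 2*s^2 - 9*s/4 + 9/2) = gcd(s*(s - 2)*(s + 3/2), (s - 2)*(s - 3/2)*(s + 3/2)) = s^2 - s/2 - 3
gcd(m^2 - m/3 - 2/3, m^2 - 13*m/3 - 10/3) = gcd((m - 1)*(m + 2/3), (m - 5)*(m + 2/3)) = m + 2/3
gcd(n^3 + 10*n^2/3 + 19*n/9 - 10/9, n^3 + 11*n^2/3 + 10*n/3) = n^2 + 11*n/3 + 10/3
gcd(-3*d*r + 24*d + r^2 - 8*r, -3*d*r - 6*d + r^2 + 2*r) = -3*d + r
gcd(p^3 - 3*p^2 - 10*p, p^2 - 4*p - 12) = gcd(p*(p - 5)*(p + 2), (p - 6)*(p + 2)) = p + 2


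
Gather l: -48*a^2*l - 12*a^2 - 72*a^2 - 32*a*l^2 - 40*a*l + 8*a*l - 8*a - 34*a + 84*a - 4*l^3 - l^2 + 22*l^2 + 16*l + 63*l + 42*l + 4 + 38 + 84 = -84*a^2 + 42*a - 4*l^3 + l^2*(21 - 32*a) + l*(-48*a^2 - 32*a + 121) + 126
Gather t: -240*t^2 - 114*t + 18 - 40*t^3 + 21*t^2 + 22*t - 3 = -40*t^3 - 219*t^2 - 92*t + 15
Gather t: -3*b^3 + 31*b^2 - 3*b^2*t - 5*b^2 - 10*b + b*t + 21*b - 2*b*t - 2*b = -3*b^3 + 26*b^2 + 9*b + t*(-3*b^2 - b)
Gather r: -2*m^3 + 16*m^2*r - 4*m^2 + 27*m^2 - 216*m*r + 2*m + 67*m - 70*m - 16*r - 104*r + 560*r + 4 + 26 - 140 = -2*m^3 + 23*m^2 - m + r*(16*m^2 - 216*m + 440) - 110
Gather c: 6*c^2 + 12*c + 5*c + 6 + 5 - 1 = 6*c^2 + 17*c + 10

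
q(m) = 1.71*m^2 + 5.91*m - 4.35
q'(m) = 3.42*m + 5.91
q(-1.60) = -9.43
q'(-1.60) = 0.44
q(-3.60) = -3.46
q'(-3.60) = -6.40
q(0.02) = -4.23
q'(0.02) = 5.98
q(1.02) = 3.46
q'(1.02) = 9.40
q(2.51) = 21.26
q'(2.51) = 14.49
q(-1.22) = -9.02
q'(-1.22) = 1.74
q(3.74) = 41.67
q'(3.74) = 18.70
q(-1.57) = -9.41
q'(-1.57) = 0.54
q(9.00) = 187.35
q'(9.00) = 36.69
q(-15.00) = 291.75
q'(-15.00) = -45.39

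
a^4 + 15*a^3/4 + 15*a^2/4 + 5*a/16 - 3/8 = (a - 1/4)*(a + 1/2)*(a + 3/2)*(a + 2)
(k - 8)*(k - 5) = k^2 - 13*k + 40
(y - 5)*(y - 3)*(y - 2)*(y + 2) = y^4 - 8*y^3 + 11*y^2 + 32*y - 60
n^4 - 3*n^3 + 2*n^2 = n^2*(n - 2)*(n - 1)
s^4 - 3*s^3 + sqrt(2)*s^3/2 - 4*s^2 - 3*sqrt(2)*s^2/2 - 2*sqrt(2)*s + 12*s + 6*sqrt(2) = (s - 3)*(s - 2)*(s + 2)*(s + sqrt(2)/2)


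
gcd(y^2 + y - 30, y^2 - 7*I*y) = 1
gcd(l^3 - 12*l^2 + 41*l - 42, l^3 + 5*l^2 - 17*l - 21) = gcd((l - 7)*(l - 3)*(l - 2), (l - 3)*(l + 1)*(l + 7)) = l - 3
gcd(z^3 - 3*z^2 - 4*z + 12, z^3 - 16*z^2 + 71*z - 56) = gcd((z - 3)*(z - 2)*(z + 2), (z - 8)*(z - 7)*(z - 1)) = 1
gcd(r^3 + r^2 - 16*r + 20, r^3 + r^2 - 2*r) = 1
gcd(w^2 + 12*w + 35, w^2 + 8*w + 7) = w + 7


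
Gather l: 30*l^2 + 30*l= 30*l^2 + 30*l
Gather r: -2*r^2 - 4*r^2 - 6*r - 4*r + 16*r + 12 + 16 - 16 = -6*r^2 + 6*r + 12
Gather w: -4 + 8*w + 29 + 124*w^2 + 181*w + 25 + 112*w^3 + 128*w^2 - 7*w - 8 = 112*w^3 + 252*w^2 + 182*w + 42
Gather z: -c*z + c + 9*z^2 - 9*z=c + 9*z^2 + z*(-c - 9)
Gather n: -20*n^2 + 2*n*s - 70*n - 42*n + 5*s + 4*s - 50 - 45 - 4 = -20*n^2 + n*(2*s - 112) + 9*s - 99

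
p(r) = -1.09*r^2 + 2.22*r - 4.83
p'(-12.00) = 28.38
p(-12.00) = -188.43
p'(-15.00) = 34.92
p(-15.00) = -283.38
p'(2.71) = -3.69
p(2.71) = -6.82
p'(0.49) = 1.15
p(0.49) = -4.00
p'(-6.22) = 15.78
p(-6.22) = -60.81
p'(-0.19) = 2.63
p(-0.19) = -5.29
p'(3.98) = -6.46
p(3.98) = -13.26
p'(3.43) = -5.26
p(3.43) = -10.04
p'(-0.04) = 2.31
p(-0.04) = -4.92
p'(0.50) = 1.13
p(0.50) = -3.99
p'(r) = 2.22 - 2.18*r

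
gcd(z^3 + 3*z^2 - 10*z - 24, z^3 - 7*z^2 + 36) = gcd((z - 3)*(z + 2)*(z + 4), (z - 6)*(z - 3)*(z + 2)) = z^2 - z - 6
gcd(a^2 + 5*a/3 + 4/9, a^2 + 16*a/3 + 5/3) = a + 1/3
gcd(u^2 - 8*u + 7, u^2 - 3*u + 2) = u - 1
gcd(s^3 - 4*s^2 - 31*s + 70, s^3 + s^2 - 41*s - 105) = s^2 - 2*s - 35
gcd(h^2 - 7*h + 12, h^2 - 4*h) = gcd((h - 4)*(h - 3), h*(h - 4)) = h - 4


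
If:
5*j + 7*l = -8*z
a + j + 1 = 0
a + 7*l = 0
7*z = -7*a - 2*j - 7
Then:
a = -75/82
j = -7/82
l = 75/574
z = -5/82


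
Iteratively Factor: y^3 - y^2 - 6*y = (y - 3)*(y^2 + 2*y) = (y - 3)*(y + 2)*(y)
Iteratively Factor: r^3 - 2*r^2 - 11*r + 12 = (r - 1)*(r^2 - r - 12) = (r - 1)*(r + 3)*(r - 4)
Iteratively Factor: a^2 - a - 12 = (a - 4)*(a + 3)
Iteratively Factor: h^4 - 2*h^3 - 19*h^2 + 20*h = (h)*(h^3 - 2*h^2 - 19*h + 20) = h*(h - 5)*(h^2 + 3*h - 4) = h*(h - 5)*(h + 4)*(h - 1)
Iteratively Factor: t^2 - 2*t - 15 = (t + 3)*(t - 5)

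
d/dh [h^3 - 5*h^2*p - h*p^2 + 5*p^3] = 3*h^2 - 10*h*p - p^2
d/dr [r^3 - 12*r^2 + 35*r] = 3*r^2 - 24*r + 35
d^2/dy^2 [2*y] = 0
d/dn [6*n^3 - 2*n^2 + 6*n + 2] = 18*n^2 - 4*n + 6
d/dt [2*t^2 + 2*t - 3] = 4*t + 2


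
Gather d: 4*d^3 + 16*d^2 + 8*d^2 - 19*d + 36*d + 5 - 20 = 4*d^3 + 24*d^2 + 17*d - 15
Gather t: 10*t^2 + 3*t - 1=10*t^2 + 3*t - 1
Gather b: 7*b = 7*b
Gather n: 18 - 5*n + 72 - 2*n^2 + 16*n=-2*n^2 + 11*n + 90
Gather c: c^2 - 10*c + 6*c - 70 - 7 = c^2 - 4*c - 77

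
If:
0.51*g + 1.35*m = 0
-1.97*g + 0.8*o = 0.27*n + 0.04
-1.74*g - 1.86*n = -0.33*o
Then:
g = 0.437922614575507*o - 0.0232907588279489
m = 0.0087987311127807 - 0.165437432172969*o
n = 0.0217881292261458 - 0.2322501878287*o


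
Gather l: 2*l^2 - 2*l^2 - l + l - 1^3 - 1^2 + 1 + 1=0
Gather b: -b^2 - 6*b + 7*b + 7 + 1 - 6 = -b^2 + b + 2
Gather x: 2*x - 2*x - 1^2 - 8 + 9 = 0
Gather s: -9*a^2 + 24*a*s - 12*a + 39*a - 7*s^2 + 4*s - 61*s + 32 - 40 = -9*a^2 + 27*a - 7*s^2 + s*(24*a - 57) - 8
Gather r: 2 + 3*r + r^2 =r^2 + 3*r + 2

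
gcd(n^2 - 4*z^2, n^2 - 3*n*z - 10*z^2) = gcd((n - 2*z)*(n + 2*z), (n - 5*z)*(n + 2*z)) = n + 2*z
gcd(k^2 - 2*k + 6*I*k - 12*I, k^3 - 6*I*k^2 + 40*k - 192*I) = k + 6*I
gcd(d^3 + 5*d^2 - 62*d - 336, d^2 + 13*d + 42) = d^2 + 13*d + 42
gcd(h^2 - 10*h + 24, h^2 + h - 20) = h - 4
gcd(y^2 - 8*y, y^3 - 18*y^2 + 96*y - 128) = y - 8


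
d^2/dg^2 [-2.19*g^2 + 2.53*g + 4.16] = -4.38000000000000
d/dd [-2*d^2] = -4*d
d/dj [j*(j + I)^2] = (j + I)*(3*j + I)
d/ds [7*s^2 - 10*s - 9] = 14*s - 10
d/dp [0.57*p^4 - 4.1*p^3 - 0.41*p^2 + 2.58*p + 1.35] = 2.28*p^3 - 12.3*p^2 - 0.82*p + 2.58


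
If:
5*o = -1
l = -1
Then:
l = -1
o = -1/5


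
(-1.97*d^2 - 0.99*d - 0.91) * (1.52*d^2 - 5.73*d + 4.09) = -2.9944*d^4 + 9.7833*d^3 - 3.7678*d^2 + 1.1652*d - 3.7219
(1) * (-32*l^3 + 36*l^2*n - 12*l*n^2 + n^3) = -32*l^3 + 36*l^2*n - 12*l*n^2 + n^3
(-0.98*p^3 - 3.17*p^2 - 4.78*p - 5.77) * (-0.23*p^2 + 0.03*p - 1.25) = 0.2254*p^5 + 0.6997*p^4 + 2.2293*p^3 + 5.1462*p^2 + 5.8019*p + 7.2125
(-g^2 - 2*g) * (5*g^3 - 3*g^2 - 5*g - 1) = -5*g^5 - 7*g^4 + 11*g^3 + 11*g^2 + 2*g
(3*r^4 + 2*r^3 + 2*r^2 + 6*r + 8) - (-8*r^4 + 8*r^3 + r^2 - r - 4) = 11*r^4 - 6*r^3 + r^2 + 7*r + 12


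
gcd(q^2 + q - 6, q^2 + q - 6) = q^2 + q - 6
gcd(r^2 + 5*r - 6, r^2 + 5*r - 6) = r^2 + 5*r - 6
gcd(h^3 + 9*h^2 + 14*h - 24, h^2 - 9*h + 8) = h - 1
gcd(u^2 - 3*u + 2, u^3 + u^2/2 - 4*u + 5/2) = u - 1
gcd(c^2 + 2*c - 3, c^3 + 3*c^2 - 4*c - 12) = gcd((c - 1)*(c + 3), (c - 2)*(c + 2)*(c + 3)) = c + 3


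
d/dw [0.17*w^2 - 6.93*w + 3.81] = 0.34*w - 6.93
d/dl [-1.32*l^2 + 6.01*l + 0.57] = 6.01 - 2.64*l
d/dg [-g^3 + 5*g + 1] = 5 - 3*g^2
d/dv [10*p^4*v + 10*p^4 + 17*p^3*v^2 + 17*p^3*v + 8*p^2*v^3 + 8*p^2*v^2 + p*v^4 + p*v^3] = p*(10*p^3 + 34*p^2*v + 17*p^2 + 24*p*v^2 + 16*p*v + 4*v^3 + 3*v^2)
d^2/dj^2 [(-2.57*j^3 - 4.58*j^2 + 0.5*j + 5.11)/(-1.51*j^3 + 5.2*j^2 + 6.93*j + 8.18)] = (1.4210854715202e-14*j^7 + 61.2449960000001*j^6 + 154.519206*j^5 + 552.228744*j^4 + 1094.595822*j^3 - 877.091334*j^2 - 324.17274*j + 613.508426)/(3.442951*j^9 - 35.56956*j^8 + 75.087921*j^7 + 129.924506*j^6 + 40.7673569999999*j^5 - 899.162196*j^4 - 1798.346265*j^3 - 2222.364486*j^2 - 1391.108796*j - 547.343432)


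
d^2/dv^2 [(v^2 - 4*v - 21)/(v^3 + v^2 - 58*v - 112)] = 2*(v^6 - 12*v^5 + 36*v^4 + 438*v^3 + 1239*v^2 - 4746*v - 34468)/(v^9 + 3*v^8 - 171*v^7 - 683*v^6 + 9246*v^5 + 48732*v^4 - 118504*v^3 - 1092672*v^2 - 2182656*v - 1404928)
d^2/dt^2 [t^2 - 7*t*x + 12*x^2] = 2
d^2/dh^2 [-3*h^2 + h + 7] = -6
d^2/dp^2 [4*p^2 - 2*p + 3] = 8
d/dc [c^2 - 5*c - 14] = 2*c - 5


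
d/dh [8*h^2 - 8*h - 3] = 16*h - 8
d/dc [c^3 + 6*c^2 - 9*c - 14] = 3*c^2 + 12*c - 9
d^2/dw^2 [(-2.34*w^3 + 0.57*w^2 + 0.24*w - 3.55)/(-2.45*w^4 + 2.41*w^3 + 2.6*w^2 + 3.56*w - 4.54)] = (28.0916999999999*w^9 - 20.5285500000001*w^8 + 92.34099*w^7 + 691.375586*w^6 - 1432.803858*w^5 + 307.538724*w^4 + 324.114844*w^3 - 445.907328*w^2 + 702.593724*w + 142.535784)/(14.706125*w^12 - 43.398075*w^11 - 4.12996500000001*w^10 + 14.005979*w^9 + 212.25699*w^8 - 135.680688*w^7 - 152.679278*w^6 - 230.728368*w^5 + 378.420684*w^4 + 57.993556*w^3 + 11.843952*w^2 - 220.131888*w + 93.576664)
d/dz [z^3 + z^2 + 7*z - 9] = 3*z^2 + 2*z + 7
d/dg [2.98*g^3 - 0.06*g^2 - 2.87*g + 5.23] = 8.94*g^2 - 0.12*g - 2.87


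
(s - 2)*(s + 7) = s^2 + 5*s - 14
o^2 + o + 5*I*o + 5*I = (o + 1)*(o + 5*I)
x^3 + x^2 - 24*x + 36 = (x - 3)*(x - 2)*(x + 6)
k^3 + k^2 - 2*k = k*(k - 1)*(k + 2)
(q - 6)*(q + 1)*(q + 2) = q^3 - 3*q^2 - 16*q - 12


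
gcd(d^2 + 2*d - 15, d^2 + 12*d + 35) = d + 5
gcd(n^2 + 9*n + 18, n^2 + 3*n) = n + 3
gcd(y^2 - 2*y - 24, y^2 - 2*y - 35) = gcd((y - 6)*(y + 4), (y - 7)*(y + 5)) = 1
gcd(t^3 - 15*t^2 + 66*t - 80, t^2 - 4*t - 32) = t - 8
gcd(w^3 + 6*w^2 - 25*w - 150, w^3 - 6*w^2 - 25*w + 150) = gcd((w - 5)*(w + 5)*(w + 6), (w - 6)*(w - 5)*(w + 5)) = w^2 - 25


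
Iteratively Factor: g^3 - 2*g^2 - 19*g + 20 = (g - 5)*(g^2 + 3*g - 4) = (g - 5)*(g - 1)*(g + 4)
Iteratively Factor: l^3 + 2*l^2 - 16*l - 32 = (l + 4)*(l^2 - 2*l - 8) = (l + 2)*(l + 4)*(l - 4)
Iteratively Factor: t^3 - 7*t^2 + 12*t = (t)*(t^2 - 7*t + 12) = t*(t - 4)*(t - 3)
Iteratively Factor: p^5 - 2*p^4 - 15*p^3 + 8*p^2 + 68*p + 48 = (p - 3)*(p^4 + p^3 - 12*p^2 - 28*p - 16) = (p - 3)*(p + 1)*(p^3 - 12*p - 16) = (p - 4)*(p - 3)*(p + 1)*(p^2 + 4*p + 4) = (p - 4)*(p - 3)*(p + 1)*(p + 2)*(p + 2)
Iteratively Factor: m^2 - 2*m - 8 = (m + 2)*(m - 4)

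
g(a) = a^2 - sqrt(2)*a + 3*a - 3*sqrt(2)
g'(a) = 2*a - sqrt(2) + 3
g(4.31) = 21.17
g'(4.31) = 10.21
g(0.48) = -3.25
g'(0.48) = 2.55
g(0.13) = -4.02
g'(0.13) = 1.85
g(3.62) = 14.60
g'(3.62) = 8.83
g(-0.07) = -4.35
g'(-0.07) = 1.45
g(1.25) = -0.70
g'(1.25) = 4.09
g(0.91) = -1.97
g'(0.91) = 3.41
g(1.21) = -0.86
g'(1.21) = 4.01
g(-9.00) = 62.49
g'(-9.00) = -16.41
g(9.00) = 91.03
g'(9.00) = 19.59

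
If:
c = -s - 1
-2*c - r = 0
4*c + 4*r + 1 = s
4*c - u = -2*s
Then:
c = 2/3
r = -4/3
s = -5/3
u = -2/3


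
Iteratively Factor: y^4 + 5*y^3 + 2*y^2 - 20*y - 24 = (y + 2)*(y^3 + 3*y^2 - 4*y - 12) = (y - 2)*(y + 2)*(y^2 + 5*y + 6) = (y - 2)*(y + 2)*(y + 3)*(y + 2)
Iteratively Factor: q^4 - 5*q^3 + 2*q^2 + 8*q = (q - 4)*(q^3 - q^2 - 2*q) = (q - 4)*(q - 2)*(q^2 + q) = q*(q - 4)*(q - 2)*(q + 1)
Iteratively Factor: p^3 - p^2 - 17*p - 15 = (p - 5)*(p^2 + 4*p + 3) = (p - 5)*(p + 3)*(p + 1)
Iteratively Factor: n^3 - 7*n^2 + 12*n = (n)*(n^2 - 7*n + 12) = n*(n - 3)*(n - 4)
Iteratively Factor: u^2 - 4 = (u - 2)*(u + 2)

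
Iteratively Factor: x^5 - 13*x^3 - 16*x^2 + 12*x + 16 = (x + 2)*(x^4 - 2*x^3 - 9*x^2 + 2*x + 8) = (x - 1)*(x + 2)*(x^3 - x^2 - 10*x - 8) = (x - 4)*(x - 1)*(x + 2)*(x^2 + 3*x + 2) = (x - 4)*(x - 1)*(x + 2)^2*(x + 1)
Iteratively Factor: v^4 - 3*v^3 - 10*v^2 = (v)*(v^3 - 3*v^2 - 10*v) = v*(v - 5)*(v^2 + 2*v) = v^2*(v - 5)*(v + 2)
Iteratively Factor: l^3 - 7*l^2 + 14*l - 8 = (l - 1)*(l^2 - 6*l + 8) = (l - 2)*(l - 1)*(l - 4)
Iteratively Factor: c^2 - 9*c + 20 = (c - 4)*(c - 5)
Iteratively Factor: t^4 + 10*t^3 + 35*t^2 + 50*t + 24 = (t + 1)*(t^3 + 9*t^2 + 26*t + 24) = (t + 1)*(t + 2)*(t^2 + 7*t + 12) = (t + 1)*(t + 2)*(t + 3)*(t + 4)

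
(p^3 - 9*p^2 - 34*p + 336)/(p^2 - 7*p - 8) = (p^2 - p - 42)/(p + 1)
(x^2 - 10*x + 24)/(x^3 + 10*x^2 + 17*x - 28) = (x^2 - 10*x + 24)/(x^3 + 10*x^2 + 17*x - 28)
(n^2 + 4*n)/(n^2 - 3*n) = (n + 4)/(n - 3)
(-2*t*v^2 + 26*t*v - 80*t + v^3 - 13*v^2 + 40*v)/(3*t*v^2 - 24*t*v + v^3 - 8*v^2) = (-2*t*v + 10*t + v^2 - 5*v)/(v*(3*t + v))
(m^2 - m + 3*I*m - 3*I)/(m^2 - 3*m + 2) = (m + 3*I)/(m - 2)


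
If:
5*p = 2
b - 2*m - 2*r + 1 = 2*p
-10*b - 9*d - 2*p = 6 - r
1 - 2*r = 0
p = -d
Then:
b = -27/100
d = -2/5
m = -107/200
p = 2/5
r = 1/2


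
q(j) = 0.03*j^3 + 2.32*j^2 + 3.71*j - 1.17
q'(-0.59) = 1.00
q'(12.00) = 72.35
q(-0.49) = -2.43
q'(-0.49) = 1.46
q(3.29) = 37.22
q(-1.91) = -0.00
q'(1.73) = 12.01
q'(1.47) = 10.73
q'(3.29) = 19.95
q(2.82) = 28.41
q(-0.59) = -2.56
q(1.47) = 9.39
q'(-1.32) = -2.26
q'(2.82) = 17.51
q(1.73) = 12.35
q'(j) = 0.09*j^2 + 4.64*j + 3.71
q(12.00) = 429.27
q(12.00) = 429.27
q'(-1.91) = -4.82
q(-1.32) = -2.09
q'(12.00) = 72.35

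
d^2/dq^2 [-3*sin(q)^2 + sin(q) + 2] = -sin(q) - 6*cos(2*q)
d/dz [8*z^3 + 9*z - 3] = 24*z^2 + 9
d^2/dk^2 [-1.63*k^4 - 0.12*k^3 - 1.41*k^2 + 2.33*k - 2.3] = -19.56*k^2 - 0.72*k - 2.82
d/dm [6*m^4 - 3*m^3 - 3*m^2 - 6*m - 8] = 24*m^3 - 9*m^2 - 6*m - 6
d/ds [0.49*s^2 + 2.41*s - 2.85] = 0.98*s + 2.41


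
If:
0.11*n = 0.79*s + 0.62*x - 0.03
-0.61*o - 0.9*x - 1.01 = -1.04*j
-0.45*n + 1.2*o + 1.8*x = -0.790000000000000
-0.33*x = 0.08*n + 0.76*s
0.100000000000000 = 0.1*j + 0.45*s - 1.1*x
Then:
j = 0.54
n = -0.20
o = -0.69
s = 0.03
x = -0.03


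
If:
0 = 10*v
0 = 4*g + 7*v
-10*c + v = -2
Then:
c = 1/5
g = 0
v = 0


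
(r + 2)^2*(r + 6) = r^3 + 10*r^2 + 28*r + 24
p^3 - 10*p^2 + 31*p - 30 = (p - 5)*(p - 3)*(p - 2)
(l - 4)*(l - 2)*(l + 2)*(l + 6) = l^4 + 2*l^3 - 28*l^2 - 8*l + 96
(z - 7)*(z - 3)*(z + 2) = z^3 - 8*z^2 + z + 42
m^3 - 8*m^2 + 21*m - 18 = (m - 3)^2*(m - 2)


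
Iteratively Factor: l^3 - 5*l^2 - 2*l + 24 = (l - 4)*(l^2 - l - 6) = (l - 4)*(l + 2)*(l - 3)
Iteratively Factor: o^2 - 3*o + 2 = (o - 1)*(o - 2)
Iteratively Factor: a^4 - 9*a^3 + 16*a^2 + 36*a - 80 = (a - 4)*(a^3 - 5*a^2 - 4*a + 20) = (a - 4)*(a + 2)*(a^2 - 7*a + 10) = (a - 4)*(a - 2)*(a + 2)*(a - 5)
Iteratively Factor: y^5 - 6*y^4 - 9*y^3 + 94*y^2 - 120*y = (y)*(y^4 - 6*y^3 - 9*y^2 + 94*y - 120) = y*(y - 5)*(y^3 - y^2 - 14*y + 24) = y*(y - 5)*(y - 3)*(y^2 + 2*y - 8) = y*(y - 5)*(y - 3)*(y + 4)*(y - 2)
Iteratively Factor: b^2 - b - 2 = (b - 2)*(b + 1)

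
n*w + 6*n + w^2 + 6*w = (n + w)*(w + 6)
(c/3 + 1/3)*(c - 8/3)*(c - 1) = c^3/3 - 8*c^2/9 - c/3 + 8/9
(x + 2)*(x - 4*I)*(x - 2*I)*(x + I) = x^4 + 2*x^3 - 5*I*x^3 - 2*x^2 - 10*I*x^2 - 4*x - 8*I*x - 16*I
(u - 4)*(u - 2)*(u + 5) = u^3 - u^2 - 22*u + 40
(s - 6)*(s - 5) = s^2 - 11*s + 30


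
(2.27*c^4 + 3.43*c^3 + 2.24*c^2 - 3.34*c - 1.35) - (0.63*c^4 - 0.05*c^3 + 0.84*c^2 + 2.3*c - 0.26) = 1.64*c^4 + 3.48*c^3 + 1.4*c^2 - 5.64*c - 1.09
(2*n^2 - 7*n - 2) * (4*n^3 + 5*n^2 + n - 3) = 8*n^5 - 18*n^4 - 41*n^3 - 23*n^2 + 19*n + 6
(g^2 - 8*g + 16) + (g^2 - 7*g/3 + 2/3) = 2*g^2 - 31*g/3 + 50/3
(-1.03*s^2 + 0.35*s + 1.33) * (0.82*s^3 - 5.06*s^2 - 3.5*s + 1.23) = -0.8446*s^5 + 5.4988*s^4 + 2.9246*s^3 - 9.2217*s^2 - 4.2245*s + 1.6359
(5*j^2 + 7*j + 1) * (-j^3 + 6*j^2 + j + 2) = -5*j^5 + 23*j^4 + 46*j^3 + 23*j^2 + 15*j + 2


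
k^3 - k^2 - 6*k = k*(k - 3)*(k + 2)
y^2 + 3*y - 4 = (y - 1)*(y + 4)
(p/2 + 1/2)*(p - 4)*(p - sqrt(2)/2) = p^3/2 - 3*p^2/2 - sqrt(2)*p^2/4 - 2*p + 3*sqrt(2)*p/4 + sqrt(2)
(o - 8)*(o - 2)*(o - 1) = o^3 - 11*o^2 + 26*o - 16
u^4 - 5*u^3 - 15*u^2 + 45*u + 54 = (u - 6)*(u - 3)*(u + 1)*(u + 3)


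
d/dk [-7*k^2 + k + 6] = 1 - 14*k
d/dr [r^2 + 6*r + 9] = 2*r + 6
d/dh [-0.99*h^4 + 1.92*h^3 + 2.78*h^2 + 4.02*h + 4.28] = -3.96*h^3 + 5.76*h^2 + 5.56*h + 4.02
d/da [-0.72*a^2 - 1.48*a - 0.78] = -1.44*a - 1.48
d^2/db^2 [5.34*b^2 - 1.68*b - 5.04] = 10.6800000000000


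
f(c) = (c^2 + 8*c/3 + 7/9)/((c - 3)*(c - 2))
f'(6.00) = -1.34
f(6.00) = 4.40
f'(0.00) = 0.55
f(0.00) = 0.13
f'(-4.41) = -0.08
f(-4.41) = 0.18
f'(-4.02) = -0.08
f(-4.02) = 0.15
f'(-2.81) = -0.09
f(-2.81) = 0.04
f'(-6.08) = -0.06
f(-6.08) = 0.29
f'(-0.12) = 0.42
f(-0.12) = 0.07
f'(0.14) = 0.75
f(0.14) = 0.22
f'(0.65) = 2.33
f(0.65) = 0.92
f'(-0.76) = 0.07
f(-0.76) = -0.06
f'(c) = (2*c + 8/3)/((c - 3)*(c - 2)) - (c^2 + 8*c/3 + 7/9)/((c - 3)*(c - 2)^2) - (c^2 + 8*c/3 + 7/9)/((c - 3)^2*(c - 2)) = (-69*c^2 + 94*c + 179)/(9*(c^4 - 10*c^3 + 37*c^2 - 60*c + 36))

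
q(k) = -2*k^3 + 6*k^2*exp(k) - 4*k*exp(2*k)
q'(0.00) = -4.00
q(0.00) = 0.00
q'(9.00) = -4985344908.58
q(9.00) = -2359822248.16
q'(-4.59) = -125.68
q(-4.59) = 194.69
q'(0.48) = -10.32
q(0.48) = -3.00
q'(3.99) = -97299.78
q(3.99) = -41597.71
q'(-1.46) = -13.47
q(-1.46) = 9.51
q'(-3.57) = -75.50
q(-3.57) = 93.16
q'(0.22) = -5.58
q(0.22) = -1.03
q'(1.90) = -582.67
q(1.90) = -208.63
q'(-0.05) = -3.83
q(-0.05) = 0.20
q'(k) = 6*k^2*exp(k) - 6*k^2 - 8*k*exp(2*k) + 12*k*exp(k) - 4*exp(2*k)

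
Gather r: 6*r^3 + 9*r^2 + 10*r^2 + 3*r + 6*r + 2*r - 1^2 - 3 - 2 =6*r^3 + 19*r^2 + 11*r - 6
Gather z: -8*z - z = -9*z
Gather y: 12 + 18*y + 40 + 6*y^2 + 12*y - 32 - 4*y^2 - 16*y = 2*y^2 + 14*y + 20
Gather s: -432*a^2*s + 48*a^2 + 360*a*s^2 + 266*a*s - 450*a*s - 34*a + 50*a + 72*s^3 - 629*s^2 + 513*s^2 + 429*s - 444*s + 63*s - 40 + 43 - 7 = 48*a^2 + 16*a + 72*s^3 + s^2*(360*a - 116) + s*(-432*a^2 - 184*a + 48) - 4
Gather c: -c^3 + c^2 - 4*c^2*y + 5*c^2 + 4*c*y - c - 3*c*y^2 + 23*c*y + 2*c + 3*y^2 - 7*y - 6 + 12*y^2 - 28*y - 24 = -c^3 + c^2*(6 - 4*y) + c*(-3*y^2 + 27*y + 1) + 15*y^2 - 35*y - 30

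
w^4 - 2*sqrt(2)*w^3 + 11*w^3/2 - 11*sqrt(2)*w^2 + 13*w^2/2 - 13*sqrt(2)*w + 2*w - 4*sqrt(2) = (w + 1/2)*(w + 1)*(w + 4)*(w - 2*sqrt(2))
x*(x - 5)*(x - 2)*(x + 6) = x^4 - x^3 - 32*x^2 + 60*x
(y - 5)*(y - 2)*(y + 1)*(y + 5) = y^4 - y^3 - 27*y^2 + 25*y + 50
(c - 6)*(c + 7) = c^2 + c - 42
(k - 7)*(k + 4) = k^2 - 3*k - 28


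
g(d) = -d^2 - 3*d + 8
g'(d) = -2*d - 3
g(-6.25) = -12.31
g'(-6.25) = 9.50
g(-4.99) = -1.93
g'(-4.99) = 6.98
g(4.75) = -28.81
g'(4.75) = -12.50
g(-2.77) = 8.64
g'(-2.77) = 2.54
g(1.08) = 3.59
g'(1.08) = -5.16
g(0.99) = 4.05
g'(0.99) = -4.98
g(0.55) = 6.05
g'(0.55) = -4.10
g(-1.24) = 10.18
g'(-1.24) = -0.52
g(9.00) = -100.00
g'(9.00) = -21.00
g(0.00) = 8.00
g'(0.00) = -3.00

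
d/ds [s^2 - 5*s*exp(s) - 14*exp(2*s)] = -5*s*exp(s) + 2*s - 28*exp(2*s) - 5*exp(s)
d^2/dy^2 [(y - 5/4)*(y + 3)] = 2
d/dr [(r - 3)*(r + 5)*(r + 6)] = 3*r^2 + 16*r - 3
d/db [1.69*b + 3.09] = 1.69000000000000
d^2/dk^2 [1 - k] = 0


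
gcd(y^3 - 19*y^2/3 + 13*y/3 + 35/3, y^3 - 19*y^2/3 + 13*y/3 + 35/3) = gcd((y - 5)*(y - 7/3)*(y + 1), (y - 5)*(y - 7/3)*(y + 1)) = y^3 - 19*y^2/3 + 13*y/3 + 35/3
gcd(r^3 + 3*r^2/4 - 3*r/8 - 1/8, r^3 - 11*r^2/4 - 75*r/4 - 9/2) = r + 1/4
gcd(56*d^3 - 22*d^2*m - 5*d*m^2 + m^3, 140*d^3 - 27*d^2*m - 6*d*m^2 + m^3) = 7*d - m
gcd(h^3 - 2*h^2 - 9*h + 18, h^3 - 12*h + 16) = h - 2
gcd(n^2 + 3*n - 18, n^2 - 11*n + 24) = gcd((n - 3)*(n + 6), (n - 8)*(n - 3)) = n - 3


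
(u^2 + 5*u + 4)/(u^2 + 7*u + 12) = (u + 1)/(u + 3)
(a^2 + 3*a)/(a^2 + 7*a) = (a + 3)/(a + 7)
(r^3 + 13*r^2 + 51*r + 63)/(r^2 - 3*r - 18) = (r^2 + 10*r + 21)/(r - 6)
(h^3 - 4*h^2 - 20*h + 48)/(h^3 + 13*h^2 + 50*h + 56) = (h^2 - 8*h + 12)/(h^2 + 9*h + 14)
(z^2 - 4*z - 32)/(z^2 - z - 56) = (z + 4)/(z + 7)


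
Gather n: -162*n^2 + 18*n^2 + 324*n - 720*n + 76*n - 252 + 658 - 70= -144*n^2 - 320*n + 336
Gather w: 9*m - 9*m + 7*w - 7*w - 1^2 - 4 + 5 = 0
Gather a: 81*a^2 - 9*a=81*a^2 - 9*a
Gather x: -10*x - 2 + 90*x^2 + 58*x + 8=90*x^2 + 48*x + 6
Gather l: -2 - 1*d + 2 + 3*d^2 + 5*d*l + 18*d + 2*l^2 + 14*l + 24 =3*d^2 + 17*d + 2*l^2 + l*(5*d + 14) + 24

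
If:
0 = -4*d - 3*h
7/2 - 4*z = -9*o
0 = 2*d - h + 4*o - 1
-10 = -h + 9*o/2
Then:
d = 267/58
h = -178/29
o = -104/29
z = -1669/232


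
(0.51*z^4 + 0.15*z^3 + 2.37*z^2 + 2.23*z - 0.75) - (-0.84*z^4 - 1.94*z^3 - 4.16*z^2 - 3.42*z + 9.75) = 1.35*z^4 + 2.09*z^3 + 6.53*z^2 + 5.65*z - 10.5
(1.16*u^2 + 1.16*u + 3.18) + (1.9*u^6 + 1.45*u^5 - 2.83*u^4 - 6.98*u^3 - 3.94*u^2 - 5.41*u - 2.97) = 1.9*u^6 + 1.45*u^5 - 2.83*u^4 - 6.98*u^3 - 2.78*u^2 - 4.25*u + 0.21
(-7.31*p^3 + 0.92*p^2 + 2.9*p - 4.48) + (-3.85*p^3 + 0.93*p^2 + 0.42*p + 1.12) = -11.16*p^3 + 1.85*p^2 + 3.32*p - 3.36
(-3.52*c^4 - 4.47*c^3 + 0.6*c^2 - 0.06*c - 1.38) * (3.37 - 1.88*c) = 6.6176*c^5 - 3.4588*c^4 - 16.1919*c^3 + 2.1348*c^2 + 2.3922*c - 4.6506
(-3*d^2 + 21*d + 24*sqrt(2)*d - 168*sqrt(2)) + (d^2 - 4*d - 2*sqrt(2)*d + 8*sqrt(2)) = -2*d^2 + 17*d + 22*sqrt(2)*d - 160*sqrt(2)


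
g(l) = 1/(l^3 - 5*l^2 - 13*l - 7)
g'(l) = (-3*l^2 + 10*l + 13)/(l^3 - 5*l^2 - 13*l - 7)^2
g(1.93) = -0.02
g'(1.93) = 0.01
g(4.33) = -0.01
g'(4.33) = 0.00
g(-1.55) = -0.39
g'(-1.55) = -1.45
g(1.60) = -0.03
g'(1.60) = 0.02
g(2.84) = -0.02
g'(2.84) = 0.00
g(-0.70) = -1.44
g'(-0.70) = 9.43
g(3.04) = -0.02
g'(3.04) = 0.00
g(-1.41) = -0.71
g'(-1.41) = -3.53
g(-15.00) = 0.00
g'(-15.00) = 0.00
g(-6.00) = 0.00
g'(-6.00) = 0.00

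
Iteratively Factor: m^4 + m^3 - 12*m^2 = (m)*(m^3 + m^2 - 12*m) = m*(m + 4)*(m^2 - 3*m) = m^2*(m + 4)*(m - 3)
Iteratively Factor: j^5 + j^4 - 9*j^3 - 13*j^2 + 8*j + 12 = (j + 1)*(j^4 - 9*j^2 - 4*j + 12) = (j + 1)*(j + 2)*(j^3 - 2*j^2 - 5*j + 6) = (j + 1)*(j + 2)^2*(j^2 - 4*j + 3) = (j - 1)*(j + 1)*(j + 2)^2*(j - 3)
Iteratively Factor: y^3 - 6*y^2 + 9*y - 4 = (y - 1)*(y^2 - 5*y + 4) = (y - 1)^2*(y - 4)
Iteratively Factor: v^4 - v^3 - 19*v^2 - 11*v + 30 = (v + 3)*(v^3 - 4*v^2 - 7*v + 10) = (v - 5)*(v + 3)*(v^2 + v - 2) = (v - 5)*(v - 1)*(v + 3)*(v + 2)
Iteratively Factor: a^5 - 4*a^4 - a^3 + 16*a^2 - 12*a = (a)*(a^4 - 4*a^3 - a^2 + 16*a - 12) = a*(a - 3)*(a^3 - a^2 - 4*a + 4) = a*(a - 3)*(a - 1)*(a^2 - 4) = a*(a - 3)*(a - 1)*(a + 2)*(a - 2)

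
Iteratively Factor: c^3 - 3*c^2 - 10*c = (c + 2)*(c^2 - 5*c) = (c - 5)*(c + 2)*(c)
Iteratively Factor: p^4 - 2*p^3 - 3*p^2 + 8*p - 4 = (p - 2)*(p^3 - 3*p + 2) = (p - 2)*(p - 1)*(p^2 + p - 2) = (p - 2)*(p - 1)^2*(p + 2)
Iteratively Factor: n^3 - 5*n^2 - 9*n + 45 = (n - 5)*(n^2 - 9) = (n - 5)*(n + 3)*(n - 3)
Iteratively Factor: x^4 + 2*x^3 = (x)*(x^3 + 2*x^2) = x^2*(x^2 + 2*x) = x^2*(x + 2)*(x)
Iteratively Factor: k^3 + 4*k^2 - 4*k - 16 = (k + 4)*(k^2 - 4) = (k + 2)*(k + 4)*(k - 2)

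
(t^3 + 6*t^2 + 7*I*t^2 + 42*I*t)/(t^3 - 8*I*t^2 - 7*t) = (t^2 + t*(6 + 7*I) + 42*I)/(t^2 - 8*I*t - 7)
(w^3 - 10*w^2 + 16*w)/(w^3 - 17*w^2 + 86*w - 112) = w/(w - 7)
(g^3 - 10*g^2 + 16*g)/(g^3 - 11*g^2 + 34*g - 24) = g*(g^2 - 10*g + 16)/(g^3 - 11*g^2 + 34*g - 24)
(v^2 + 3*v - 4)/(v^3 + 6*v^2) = (v^2 + 3*v - 4)/(v^2*(v + 6))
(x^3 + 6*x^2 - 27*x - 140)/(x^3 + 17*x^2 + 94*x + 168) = (x - 5)/(x + 6)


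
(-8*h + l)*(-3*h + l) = 24*h^2 - 11*h*l + l^2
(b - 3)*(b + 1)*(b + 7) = b^3 + 5*b^2 - 17*b - 21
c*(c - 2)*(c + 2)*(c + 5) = c^4 + 5*c^3 - 4*c^2 - 20*c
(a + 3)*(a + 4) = a^2 + 7*a + 12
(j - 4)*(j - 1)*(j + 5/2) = j^3 - 5*j^2/2 - 17*j/2 + 10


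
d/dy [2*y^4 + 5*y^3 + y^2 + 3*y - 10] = 8*y^3 + 15*y^2 + 2*y + 3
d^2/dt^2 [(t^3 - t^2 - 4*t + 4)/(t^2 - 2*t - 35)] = 6*(11*t^3 + 39*t^2 + 1077*t - 263)/(t^6 - 6*t^5 - 93*t^4 + 412*t^3 + 3255*t^2 - 7350*t - 42875)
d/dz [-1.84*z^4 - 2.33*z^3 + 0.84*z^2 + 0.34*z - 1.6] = -7.36*z^3 - 6.99*z^2 + 1.68*z + 0.34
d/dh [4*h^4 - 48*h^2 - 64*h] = 16*h^3 - 96*h - 64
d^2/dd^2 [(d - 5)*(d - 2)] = 2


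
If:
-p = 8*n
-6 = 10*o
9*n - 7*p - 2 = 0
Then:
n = 2/65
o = -3/5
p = -16/65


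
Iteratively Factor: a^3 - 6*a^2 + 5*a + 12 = (a - 4)*(a^2 - 2*a - 3) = (a - 4)*(a + 1)*(a - 3)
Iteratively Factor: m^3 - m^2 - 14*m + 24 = (m + 4)*(m^2 - 5*m + 6) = (m - 3)*(m + 4)*(m - 2)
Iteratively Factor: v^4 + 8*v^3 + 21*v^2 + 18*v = (v + 3)*(v^3 + 5*v^2 + 6*v) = (v + 2)*(v + 3)*(v^2 + 3*v) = v*(v + 2)*(v + 3)*(v + 3)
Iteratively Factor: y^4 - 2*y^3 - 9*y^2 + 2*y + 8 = (y - 4)*(y^3 + 2*y^2 - y - 2) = (y - 4)*(y + 2)*(y^2 - 1) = (y - 4)*(y - 1)*(y + 2)*(y + 1)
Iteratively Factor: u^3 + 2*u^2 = (u)*(u^2 + 2*u) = u*(u + 2)*(u)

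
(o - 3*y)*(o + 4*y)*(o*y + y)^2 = o^4*y^2 + o^3*y^3 + 2*o^3*y^2 - 12*o^2*y^4 + 2*o^2*y^3 + o^2*y^2 - 24*o*y^4 + o*y^3 - 12*y^4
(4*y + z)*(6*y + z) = 24*y^2 + 10*y*z + z^2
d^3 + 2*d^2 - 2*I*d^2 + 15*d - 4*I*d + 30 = (d + 2)*(d - 5*I)*(d + 3*I)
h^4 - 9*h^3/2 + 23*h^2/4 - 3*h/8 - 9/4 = (h - 2)*(h - 3/2)^2*(h + 1/2)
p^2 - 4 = (p - 2)*(p + 2)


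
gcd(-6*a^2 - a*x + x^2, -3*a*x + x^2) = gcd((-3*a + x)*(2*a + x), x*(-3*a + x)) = -3*a + x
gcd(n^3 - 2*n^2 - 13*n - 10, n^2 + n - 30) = n - 5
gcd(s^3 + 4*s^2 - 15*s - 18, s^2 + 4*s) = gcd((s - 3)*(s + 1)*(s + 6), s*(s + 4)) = 1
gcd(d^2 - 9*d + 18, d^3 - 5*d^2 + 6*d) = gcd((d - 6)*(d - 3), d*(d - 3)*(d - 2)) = d - 3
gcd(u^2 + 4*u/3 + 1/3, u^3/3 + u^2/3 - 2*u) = 1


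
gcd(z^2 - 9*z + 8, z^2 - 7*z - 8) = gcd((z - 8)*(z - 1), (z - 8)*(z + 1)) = z - 8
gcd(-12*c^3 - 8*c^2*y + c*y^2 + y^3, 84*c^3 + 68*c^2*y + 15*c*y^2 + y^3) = 2*c + y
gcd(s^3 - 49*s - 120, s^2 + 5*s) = s + 5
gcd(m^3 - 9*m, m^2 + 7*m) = m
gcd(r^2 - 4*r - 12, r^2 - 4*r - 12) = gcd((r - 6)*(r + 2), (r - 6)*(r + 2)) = r^2 - 4*r - 12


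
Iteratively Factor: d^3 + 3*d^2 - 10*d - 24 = (d + 4)*(d^2 - d - 6) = (d + 2)*(d + 4)*(d - 3)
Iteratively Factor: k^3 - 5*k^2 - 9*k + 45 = (k + 3)*(k^2 - 8*k + 15) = (k - 5)*(k + 3)*(k - 3)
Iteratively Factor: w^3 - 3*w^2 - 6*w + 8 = (w - 4)*(w^2 + w - 2) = (w - 4)*(w + 2)*(w - 1)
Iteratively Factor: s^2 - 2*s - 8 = (s + 2)*(s - 4)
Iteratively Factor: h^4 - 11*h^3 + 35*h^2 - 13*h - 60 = (h - 3)*(h^3 - 8*h^2 + 11*h + 20) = (h - 4)*(h - 3)*(h^2 - 4*h - 5) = (h - 4)*(h - 3)*(h + 1)*(h - 5)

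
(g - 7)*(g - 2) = g^2 - 9*g + 14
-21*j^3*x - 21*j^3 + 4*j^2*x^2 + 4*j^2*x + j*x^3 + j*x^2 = (-3*j + x)*(7*j + x)*(j*x + j)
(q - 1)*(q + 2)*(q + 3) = q^3 + 4*q^2 + q - 6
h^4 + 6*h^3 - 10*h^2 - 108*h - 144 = (h + 2)*(h + 4)*(h - 3*sqrt(2))*(h + 3*sqrt(2))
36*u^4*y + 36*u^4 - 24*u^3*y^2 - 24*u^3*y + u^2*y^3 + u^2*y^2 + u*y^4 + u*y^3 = (-3*u + y)*(-2*u + y)*(6*u + y)*(u*y + u)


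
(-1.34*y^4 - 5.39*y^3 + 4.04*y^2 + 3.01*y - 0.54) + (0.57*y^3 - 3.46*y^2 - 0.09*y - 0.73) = -1.34*y^4 - 4.82*y^3 + 0.58*y^2 + 2.92*y - 1.27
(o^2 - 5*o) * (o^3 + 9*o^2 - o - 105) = o^5 + 4*o^4 - 46*o^3 - 100*o^2 + 525*o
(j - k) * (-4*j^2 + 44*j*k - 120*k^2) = -4*j^3 + 48*j^2*k - 164*j*k^2 + 120*k^3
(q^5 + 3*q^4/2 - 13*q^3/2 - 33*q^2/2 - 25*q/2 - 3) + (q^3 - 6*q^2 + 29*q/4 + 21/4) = q^5 + 3*q^4/2 - 11*q^3/2 - 45*q^2/2 - 21*q/4 + 9/4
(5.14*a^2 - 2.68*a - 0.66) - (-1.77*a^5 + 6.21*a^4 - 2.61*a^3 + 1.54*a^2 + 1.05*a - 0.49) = 1.77*a^5 - 6.21*a^4 + 2.61*a^3 + 3.6*a^2 - 3.73*a - 0.17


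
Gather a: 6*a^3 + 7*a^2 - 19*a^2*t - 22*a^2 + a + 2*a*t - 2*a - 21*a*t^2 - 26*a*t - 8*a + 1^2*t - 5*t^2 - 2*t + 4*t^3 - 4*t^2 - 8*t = 6*a^3 + a^2*(-19*t - 15) + a*(-21*t^2 - 24*t - 9) + 4*t^3 - 9*t^2 - 9*t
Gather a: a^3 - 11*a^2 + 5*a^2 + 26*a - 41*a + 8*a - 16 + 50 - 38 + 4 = a^3 - 6*a^2 - 7*a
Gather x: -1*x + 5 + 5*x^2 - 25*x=5*x^2 - 26*x + 5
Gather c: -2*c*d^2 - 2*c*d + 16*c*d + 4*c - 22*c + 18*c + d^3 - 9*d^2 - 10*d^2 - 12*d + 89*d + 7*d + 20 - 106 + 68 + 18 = c*(-2*d^2 + 14*d) + d^3 - 19*d^2 + 84*d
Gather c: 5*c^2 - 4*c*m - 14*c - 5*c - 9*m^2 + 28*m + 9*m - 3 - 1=5*c^2 + c*(-4*m - 19) - 9*m^2 + 37*m - 4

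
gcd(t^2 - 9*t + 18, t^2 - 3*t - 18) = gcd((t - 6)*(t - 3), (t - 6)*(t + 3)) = t - 6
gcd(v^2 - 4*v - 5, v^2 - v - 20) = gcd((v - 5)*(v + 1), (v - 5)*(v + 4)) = v - 5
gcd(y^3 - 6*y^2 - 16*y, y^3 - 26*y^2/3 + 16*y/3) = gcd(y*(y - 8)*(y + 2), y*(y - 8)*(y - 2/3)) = y^2 - 8*y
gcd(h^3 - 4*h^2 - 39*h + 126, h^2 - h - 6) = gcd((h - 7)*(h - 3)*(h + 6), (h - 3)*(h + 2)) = h - 3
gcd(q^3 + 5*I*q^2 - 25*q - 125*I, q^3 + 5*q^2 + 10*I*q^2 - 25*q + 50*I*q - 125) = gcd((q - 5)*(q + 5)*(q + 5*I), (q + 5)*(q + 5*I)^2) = q^2 + q*(5 + 5*I) + 25*I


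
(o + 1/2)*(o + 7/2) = o^2 + 4*o + 7/4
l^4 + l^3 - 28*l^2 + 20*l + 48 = (l - 4)*(l - 2)*(l + 1)*(l + 6)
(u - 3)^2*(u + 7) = u^3 + u^2 - 33*u + 63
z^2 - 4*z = z*(z - 4)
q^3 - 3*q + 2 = (q - 1)^2*(q + 2)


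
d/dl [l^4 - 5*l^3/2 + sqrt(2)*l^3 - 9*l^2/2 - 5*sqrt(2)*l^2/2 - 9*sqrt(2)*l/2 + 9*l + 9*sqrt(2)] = 4*l^3 - 15*l^2/2 + 3*sqrt(2)*l^2 - 9*l - 5*sqrt(2)*l - 9*sqrt(2)/2 + 9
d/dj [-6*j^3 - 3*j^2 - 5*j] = -18*j^2 - 6*j - 5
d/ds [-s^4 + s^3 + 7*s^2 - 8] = s*(-4*s^2 + 3*s + 14)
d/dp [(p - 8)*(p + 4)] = 2*p - 4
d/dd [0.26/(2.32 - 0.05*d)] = 0.013/(0.05*d - 2.32)^2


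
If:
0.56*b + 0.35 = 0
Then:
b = -0.62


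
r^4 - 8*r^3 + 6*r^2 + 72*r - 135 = (r - 5)*(r - 3)^2*(r + 3)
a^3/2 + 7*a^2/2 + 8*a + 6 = (a/2 + 1)*(a + 2)*(a + 3)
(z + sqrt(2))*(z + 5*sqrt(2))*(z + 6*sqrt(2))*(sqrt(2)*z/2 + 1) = sqrt(2)*z^4/2 + 13*z^3 + 53*sqrt(2)*z^2 + 142*z + 60*sqrt(2)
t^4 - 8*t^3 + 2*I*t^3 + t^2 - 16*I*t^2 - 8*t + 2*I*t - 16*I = (t - 8)*(t - I)*(t + I)*(t + 2*I)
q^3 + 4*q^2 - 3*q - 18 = (q - 2)*(q + 3)^2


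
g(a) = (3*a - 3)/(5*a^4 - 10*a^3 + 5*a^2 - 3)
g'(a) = (3*a - 3)*(-20*a^3 + 30*a^2 - 10*a)/(5*a^4 - 10*a^3 + 5*a^2 - 3)^2 + 3/(5*a^4 - 10*a^3 + 5*a^2 - 3) = 3*(5*a^4 - 10*a^3 + 5*a^2 - 10*a*(a - 1)*(2*a^2 - 3*a + 1) - 3)/(5*a^4 - 10*a^3 + 5*a^2 - 3)^2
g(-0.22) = 1.39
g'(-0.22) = -3.17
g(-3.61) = -0.01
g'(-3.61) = -0.01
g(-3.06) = -0.02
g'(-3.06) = -0.01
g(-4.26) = -0.01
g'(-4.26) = -0.00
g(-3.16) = -0.01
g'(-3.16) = -0.01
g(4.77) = 0.01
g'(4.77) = -0.00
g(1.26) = -0.32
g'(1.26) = -1.86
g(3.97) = 0.01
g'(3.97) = -0.01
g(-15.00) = 0.00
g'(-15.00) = 0.00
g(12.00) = 0.00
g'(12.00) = 0.00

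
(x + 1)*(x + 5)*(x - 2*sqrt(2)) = x^3 - 2*sqrt(2)*x^2 + 6*x^2 - 12*sqrt(2)*x + 5*x - 10*sqrt(2)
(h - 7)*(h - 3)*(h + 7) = h^3 - 3*h^2 - 49*h + 147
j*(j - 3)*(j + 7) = j^3 + 4*j^2 - 21*j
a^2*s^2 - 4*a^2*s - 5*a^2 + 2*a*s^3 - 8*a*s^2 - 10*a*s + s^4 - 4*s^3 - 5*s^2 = (a + s)^2*(s - 5)*(s + 1)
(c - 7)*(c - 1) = c^2 - 8*c + 7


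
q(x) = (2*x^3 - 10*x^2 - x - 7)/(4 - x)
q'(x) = (6*x^2 - 20*x - 1)/(4 - x) + (2*x^3 - 10*x^2 - x - 7)/(4 - x)^2 = (-4*x^3 + 34*x^2 - 80*x - 11)/(x^2 - 8*x + 16)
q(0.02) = -1.76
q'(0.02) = -0.79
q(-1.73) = -7.95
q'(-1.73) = 7.61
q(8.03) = -93.23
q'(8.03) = -32.77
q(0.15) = -1.91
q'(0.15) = -1.50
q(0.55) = -2.97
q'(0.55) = -3.81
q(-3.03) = -21.54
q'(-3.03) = 13.25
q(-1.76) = -8.18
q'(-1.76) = 7.74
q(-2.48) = -14.90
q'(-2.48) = 10.90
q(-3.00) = -21.14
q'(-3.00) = 13.12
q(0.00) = -1.75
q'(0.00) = -0.69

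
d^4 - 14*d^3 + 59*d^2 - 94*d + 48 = (d - 8)*(d - 3)*(d - 2)*(d - 1)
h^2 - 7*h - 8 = (h - 8)*(h + 1)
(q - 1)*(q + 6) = q^2 + 5*q - 6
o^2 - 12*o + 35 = (o - 7)*(o - 5)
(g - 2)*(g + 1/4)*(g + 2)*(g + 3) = g^4 + 13*g^3/4 - 13*g^2/4 - 13*g - 3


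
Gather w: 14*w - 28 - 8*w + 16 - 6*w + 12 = 0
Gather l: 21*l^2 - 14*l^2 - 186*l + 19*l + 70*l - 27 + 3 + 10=7*l^2 - 97*l - 14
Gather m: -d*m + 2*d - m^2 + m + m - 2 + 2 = 2*d - m^2 + m*(2 - d)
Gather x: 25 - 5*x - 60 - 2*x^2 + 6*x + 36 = -2*x^2 + x + 1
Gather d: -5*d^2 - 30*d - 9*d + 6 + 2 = -5*d^2 - 39*d + 8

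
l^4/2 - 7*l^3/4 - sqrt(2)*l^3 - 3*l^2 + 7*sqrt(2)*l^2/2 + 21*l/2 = l*(l/2 + sqrt(2)/2)*(l - 7/2)*(l - 3*sqrt(2))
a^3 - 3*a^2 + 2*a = a*(a - 2)*(a - 1)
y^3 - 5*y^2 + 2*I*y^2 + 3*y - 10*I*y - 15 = (y - 5)*(y - I)*(y + 3*I)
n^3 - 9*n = n*(n - 3)*(n + 3)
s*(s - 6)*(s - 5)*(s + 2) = s^4 - 9*s^3 + 8*s^2 + 60*s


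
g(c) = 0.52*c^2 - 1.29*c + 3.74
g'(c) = 1.04*c - 1.29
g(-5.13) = 24.04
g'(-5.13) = -6.63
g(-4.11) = 17.83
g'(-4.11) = -5.56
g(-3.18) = 13.10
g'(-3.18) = -4.60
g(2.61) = 3.92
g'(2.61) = 1.42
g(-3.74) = 15.84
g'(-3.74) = -5.18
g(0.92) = 2.99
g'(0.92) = -0.33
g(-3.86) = 16.47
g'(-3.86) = -5.30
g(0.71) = 3.09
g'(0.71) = -0.55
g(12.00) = 63.14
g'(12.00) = 11.19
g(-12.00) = 94.10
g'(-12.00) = -13.77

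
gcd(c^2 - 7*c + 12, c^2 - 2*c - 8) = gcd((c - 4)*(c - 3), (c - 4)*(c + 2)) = c - 4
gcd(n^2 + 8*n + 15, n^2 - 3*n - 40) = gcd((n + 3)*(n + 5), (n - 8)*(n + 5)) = n + 5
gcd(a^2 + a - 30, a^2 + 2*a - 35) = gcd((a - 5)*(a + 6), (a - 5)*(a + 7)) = a - 5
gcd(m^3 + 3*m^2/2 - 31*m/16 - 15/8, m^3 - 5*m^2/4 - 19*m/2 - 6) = m^2 + 11*m/4 + 3/2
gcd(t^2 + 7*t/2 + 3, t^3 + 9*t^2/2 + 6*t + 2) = t + 2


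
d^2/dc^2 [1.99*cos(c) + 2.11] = -1.99*cos(c)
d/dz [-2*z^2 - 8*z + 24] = -4*z - 8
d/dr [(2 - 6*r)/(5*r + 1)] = -16/(5*r + 1)^2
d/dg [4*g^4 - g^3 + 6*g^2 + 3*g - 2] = 16*g^3 - 3*g^2 + 12*g + 3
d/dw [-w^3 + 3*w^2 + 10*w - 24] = -3*w^2 + 6*w + 10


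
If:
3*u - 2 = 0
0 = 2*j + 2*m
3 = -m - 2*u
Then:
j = 13/3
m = -13/3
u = 2/3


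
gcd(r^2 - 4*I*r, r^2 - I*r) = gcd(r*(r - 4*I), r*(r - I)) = r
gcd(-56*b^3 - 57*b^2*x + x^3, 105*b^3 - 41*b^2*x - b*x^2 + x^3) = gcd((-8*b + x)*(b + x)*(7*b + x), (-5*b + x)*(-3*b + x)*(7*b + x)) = 7*b + x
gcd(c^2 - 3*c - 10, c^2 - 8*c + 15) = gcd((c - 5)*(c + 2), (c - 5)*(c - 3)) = c - 5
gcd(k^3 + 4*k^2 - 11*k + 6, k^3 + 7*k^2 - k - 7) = k - 1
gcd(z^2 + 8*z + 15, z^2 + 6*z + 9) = z + 3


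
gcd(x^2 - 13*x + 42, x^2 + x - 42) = x - 6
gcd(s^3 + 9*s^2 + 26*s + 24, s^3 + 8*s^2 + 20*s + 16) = s^2 + 6*s + 8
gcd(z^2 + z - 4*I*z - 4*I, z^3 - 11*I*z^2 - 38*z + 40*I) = z - 4*I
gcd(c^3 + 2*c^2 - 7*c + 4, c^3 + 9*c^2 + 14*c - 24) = c^2 + 3*c - 4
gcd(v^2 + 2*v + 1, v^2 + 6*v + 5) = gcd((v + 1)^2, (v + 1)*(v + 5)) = v + 1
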